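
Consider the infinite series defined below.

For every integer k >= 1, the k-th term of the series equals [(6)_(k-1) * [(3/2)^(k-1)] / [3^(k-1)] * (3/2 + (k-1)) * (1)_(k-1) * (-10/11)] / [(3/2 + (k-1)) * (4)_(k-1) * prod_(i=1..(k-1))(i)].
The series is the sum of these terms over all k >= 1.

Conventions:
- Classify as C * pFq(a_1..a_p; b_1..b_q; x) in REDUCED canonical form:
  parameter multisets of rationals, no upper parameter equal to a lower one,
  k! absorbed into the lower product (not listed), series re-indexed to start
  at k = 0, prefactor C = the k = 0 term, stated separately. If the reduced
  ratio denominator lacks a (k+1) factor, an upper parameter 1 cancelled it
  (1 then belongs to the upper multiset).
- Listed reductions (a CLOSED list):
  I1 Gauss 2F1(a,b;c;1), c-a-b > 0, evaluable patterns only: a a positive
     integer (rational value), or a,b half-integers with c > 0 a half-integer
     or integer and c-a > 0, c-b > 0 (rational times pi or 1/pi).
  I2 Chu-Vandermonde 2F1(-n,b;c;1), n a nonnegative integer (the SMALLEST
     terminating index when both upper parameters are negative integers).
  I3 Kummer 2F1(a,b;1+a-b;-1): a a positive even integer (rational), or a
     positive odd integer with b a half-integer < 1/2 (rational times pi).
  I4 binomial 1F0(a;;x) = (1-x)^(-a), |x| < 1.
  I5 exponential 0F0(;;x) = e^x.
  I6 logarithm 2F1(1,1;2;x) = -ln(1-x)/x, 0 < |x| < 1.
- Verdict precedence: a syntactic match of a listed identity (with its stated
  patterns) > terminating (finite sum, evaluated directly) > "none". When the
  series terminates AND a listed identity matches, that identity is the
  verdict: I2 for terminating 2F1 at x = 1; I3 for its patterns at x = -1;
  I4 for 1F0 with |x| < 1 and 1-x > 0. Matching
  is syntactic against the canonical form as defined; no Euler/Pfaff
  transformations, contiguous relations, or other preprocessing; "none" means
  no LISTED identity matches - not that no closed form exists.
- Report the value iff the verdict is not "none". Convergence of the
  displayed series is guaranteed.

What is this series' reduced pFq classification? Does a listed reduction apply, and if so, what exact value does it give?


The tell: t_0 being -10/11, the two k-th powers (C = -10/11, x = 1/2) combine into one argument.
Step ratio: r(k) = (1/2) * (k+1) (k+6) / [(k+4) (k+1)] - rational in k, leading ratio (1/2); with t_0 = -10/11, classification follows.

Classification (C = -10/11): 2F1 with upper {1, 6}, lower {4}, argument x = 1/2. Verdict: none. Every listed pattern misses the 2F1 form at 1/2, upper {1, 6}.


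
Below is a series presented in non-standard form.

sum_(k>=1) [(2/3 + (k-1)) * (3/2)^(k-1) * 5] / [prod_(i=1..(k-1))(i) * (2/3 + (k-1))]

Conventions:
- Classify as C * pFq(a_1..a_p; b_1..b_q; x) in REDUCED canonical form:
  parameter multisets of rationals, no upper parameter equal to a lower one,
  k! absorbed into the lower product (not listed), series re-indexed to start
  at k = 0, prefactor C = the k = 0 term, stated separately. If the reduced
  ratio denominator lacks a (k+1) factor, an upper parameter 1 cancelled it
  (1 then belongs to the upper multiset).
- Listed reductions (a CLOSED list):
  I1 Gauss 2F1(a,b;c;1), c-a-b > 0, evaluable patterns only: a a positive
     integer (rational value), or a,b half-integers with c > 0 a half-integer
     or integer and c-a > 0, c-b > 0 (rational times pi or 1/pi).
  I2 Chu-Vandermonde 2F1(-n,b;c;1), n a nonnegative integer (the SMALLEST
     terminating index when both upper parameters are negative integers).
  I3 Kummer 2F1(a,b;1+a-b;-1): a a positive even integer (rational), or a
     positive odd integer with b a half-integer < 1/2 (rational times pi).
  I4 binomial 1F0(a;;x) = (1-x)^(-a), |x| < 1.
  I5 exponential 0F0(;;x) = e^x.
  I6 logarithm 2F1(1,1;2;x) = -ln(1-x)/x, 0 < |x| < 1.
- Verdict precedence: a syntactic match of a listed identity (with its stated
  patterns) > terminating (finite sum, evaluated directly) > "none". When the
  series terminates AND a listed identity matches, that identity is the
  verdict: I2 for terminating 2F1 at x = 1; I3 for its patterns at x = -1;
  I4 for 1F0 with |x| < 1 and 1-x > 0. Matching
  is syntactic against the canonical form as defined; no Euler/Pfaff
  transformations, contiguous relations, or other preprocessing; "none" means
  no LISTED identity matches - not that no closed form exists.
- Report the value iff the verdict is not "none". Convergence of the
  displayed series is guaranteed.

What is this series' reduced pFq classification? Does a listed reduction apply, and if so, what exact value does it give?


The series (x = 3/2) is 0F0: upper {-}, lower {-}, prefactor 5. Verdict: the exponential series (I5) matches (the 0F0 exponential series at x = 3/2). Value: 5 * e^(3/2).

The tell: with t_0 = 5, k + 2/3 divides numerator and denominator alike; C = 5 after cancelling.
Term ratio: r(k) = (3/2) * 1 / [(k+1)] - rational in k, leading ratio (3/2); with t_0 = 5, classification follows.


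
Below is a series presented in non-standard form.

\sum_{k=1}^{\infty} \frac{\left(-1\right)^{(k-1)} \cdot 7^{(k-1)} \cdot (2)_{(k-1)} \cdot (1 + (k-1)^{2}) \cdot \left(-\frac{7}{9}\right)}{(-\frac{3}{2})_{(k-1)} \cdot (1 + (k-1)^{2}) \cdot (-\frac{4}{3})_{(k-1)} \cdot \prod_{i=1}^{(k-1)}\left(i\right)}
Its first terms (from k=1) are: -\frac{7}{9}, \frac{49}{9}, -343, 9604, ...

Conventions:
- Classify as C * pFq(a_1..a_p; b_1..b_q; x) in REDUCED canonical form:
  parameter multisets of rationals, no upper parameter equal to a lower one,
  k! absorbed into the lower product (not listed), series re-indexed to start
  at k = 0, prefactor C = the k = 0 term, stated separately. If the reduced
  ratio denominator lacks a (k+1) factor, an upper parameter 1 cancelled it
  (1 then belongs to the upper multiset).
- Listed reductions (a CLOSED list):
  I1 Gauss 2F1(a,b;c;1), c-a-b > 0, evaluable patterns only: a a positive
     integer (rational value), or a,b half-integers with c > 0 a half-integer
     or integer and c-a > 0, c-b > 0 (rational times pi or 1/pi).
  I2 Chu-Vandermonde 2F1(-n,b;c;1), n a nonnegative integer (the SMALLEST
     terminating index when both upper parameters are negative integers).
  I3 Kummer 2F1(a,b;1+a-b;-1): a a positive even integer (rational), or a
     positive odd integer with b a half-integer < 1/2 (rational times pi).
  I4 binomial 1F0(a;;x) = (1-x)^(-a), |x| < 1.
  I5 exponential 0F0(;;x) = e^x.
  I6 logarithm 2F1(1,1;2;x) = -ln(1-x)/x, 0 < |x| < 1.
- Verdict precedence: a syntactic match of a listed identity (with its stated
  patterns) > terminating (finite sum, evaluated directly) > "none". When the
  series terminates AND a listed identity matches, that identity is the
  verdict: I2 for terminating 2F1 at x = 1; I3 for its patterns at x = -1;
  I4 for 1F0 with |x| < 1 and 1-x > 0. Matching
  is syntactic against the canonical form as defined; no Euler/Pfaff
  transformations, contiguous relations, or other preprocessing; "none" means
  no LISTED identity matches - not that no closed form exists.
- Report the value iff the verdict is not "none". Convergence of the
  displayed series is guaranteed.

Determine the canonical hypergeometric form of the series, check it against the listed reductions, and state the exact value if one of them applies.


The tell: with t_0 = -\frac{7}{9}, k^2 + 1 divides numerator and denominator alike; prefactor -7/9 after cancelling.
Term ratio: r(k) = -7 * (k+2) / [(k-\frac{3}{2}) (k-\frac{4}{3}) (k+1)] - rational; roots negated = parameters, x = -7, C = -\frac{7}{9}.

With C = -\frac{7}{9}: the canonical form is 1F2(2; -\frac{3}{2}, -\frac{4}{3}; -7). Verdict: none. A 1F2 with upper {2} fits none of I1-I6 at x = -7; the sum runs forever.


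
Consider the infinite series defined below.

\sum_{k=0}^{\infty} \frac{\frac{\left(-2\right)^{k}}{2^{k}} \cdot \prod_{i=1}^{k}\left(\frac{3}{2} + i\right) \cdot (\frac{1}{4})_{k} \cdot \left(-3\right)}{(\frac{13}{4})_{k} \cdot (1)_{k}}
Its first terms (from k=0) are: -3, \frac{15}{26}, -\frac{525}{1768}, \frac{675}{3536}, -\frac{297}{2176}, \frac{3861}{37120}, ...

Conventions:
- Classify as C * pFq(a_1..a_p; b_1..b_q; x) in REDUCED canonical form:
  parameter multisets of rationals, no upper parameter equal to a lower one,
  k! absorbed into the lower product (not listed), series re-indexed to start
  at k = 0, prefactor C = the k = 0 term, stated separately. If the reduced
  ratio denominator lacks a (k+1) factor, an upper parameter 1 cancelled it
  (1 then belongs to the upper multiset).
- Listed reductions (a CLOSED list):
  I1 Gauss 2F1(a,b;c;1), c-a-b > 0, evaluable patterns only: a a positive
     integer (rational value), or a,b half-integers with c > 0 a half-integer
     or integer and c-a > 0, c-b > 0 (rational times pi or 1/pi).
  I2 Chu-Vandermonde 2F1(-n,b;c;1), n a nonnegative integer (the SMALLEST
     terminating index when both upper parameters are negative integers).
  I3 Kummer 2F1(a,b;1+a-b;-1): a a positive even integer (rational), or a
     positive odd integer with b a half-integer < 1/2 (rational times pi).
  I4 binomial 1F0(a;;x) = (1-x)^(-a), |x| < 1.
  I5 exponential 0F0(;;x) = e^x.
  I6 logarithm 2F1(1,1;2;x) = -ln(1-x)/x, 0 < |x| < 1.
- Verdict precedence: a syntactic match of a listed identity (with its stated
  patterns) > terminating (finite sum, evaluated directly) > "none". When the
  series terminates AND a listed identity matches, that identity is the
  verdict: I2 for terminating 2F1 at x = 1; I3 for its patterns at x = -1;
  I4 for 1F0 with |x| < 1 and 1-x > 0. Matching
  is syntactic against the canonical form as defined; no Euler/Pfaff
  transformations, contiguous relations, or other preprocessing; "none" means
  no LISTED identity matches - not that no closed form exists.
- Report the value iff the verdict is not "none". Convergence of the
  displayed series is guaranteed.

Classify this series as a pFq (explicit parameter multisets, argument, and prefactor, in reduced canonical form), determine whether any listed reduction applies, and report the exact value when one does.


Key step: from the first term -3: the running product (C = -3) telescopes to a rising factorial.
Ratio: r(k) = -1 * (k+\frac{1}{4}) (k+\frac{5}{2}) / [(k+\frac{13}{4}) (k+1)] ; factor over Q: parameters, x = -1, and C = -3.

x = -1 here; the reduced form reads 2F1, upper {\frac{1}{4}, \frac{5}{2}}, lower {\frac{13}{4}}, C = -3. Verdict: none. A 2F1 with upper {\frac{1}{4}, \frac{5}{2}} fits none of I1-I6 at x = -1; the sum runs forever.


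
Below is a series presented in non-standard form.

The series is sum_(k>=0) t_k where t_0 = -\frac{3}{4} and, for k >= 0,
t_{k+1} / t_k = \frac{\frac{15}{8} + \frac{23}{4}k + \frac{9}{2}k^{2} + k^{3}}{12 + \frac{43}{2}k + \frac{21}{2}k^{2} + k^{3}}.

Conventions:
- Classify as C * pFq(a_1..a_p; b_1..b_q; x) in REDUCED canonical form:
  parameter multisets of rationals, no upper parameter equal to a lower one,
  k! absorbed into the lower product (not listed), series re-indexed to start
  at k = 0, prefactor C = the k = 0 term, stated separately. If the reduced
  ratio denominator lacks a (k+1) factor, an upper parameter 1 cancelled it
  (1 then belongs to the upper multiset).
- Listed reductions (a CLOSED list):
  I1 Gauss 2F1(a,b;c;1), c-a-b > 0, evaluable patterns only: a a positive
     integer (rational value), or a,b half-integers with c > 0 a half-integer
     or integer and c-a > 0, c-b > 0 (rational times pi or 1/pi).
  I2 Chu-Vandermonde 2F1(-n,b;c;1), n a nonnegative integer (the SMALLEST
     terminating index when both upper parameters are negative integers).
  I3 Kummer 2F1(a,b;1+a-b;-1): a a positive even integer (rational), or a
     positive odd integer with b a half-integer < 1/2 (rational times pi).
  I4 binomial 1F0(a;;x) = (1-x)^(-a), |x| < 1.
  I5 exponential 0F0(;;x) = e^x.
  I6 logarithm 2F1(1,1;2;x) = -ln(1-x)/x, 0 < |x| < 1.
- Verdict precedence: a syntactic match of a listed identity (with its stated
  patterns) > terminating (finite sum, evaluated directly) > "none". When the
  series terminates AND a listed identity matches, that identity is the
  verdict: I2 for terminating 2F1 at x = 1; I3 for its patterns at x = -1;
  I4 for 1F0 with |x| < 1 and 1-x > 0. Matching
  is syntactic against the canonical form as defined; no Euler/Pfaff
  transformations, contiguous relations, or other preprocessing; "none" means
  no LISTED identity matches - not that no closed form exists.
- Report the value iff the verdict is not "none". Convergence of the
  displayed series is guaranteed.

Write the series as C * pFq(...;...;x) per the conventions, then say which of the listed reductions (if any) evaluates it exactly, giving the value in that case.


The series (x = 1) is 2F1: upper {\frac{1}{2}, \frac{5}{2}}, lower {8}, prefactor -\frac{3}{4}. Verdict (x = 1): Gauss (I1, half-integer pattern) applies (x = 1; upper {\frac{1}{2}, \frac{5}{2}} half-integers, c = 8 in the evaluable pattern). Hence: \left(-\frac{131072}{45045}\right) / \pi.

The tell: with t_0 = -\frac{3}{4}, the ratio is unreduced: k + 3/2 divides both sides (prefactor -3/4).
Adjacent-term ratio: r(k) = 1 * (k+\frac{1}{2}) (k+\frac{5}{2}) / [(k+8) (k+1)] - poly over poly, x = 1 from leading terms; C = -\frac{3}{4} at k = 0.


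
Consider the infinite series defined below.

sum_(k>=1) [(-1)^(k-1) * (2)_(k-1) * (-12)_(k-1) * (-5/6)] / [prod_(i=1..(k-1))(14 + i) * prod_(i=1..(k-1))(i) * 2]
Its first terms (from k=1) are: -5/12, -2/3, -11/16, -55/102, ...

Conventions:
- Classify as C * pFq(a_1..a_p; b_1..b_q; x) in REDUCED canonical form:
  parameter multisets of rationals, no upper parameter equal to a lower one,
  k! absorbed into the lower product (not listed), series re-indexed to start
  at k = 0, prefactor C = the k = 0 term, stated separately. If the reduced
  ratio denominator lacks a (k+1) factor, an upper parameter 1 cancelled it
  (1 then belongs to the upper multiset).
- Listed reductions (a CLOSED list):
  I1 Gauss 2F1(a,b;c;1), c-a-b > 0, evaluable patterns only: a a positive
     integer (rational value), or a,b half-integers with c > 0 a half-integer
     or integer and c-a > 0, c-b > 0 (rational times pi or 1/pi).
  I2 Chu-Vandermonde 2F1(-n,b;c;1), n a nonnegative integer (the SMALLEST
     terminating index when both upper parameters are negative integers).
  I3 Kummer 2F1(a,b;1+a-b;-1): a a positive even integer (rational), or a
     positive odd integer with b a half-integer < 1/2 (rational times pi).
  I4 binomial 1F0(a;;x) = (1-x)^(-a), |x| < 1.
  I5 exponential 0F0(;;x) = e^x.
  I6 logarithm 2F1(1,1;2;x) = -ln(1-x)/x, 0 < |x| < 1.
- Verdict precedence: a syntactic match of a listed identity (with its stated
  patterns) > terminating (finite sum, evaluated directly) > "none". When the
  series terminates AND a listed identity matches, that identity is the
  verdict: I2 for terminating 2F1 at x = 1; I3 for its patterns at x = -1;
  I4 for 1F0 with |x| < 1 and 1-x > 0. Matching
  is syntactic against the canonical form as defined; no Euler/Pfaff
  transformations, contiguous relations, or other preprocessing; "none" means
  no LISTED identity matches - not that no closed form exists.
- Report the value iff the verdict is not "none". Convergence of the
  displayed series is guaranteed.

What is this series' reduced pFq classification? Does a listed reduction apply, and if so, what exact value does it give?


Prefactor -5/12, argument -1: 2F1 with upper {-12, 2} over lower {15}. Verdict: this is Kummer (I3) (x = -1; c = 15 equals 1+a-b for upper {-12, 2}: listed pattern). Hence: -35/12.

The tell: t_0 = -5/12 here, and the lower running product (C = -5/12) is a rising factorial.
Ratio: r(k) = (-1) * (k-12) (k+2) / [(k+15) (k+1)] ; factor over Q: parameters, x = (-1), and C = -5/12.


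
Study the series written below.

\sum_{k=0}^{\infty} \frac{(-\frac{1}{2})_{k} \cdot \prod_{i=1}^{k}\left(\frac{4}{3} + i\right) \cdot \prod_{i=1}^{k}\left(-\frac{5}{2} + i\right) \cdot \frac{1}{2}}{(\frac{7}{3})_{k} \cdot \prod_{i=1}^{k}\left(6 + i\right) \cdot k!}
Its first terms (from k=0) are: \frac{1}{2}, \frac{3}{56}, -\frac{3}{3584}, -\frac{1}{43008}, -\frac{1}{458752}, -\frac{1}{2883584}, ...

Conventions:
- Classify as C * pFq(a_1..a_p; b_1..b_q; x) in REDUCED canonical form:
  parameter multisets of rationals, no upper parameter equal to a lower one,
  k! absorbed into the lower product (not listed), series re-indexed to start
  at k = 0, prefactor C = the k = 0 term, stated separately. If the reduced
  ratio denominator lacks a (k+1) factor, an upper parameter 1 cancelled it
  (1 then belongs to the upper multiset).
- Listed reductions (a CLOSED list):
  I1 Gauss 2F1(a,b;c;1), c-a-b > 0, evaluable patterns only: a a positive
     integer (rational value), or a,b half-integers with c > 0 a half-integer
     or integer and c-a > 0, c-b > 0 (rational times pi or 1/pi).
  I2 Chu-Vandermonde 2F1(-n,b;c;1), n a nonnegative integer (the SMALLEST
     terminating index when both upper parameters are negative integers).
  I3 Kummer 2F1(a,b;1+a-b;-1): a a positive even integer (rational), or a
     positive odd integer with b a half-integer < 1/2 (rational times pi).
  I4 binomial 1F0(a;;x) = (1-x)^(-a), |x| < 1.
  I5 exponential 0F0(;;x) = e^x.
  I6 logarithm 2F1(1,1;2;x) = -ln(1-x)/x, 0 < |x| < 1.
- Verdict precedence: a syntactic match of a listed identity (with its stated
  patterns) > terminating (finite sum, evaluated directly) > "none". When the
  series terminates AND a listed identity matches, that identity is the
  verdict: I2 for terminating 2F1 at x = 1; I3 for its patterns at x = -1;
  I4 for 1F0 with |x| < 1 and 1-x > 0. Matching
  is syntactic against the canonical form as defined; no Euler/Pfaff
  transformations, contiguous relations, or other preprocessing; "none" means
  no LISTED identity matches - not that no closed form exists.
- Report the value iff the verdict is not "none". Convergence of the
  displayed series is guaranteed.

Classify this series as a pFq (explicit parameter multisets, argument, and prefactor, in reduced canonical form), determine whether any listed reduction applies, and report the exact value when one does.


The series (x = 1) is 2F1: upper {-\frac{3}{2}, -\frac{1}{2}}, lower {7}, prefactor \frac{1}{2}. Verdict: Gauss (I1, half-integer pattern) matches (x = 1; upper {-\frac{3}{2}, -\frac{1}{2}} half-integers, c = 7 in the evaluable pattern). Exact value: \frac{33554432}{19324305} / \pi.

First insight: with t_0 = \frac{1}{2}, the lower running product (C = 1/2, x = 1) is a rising factorial.
Ratio: r(k) = 1 * (k-\frac{3}{2}) (k-\frac{1}{2}) / [(k+7) (k+1)] - rational in k, leading ratio 1; with t_0 = \frac{1}{2}, classification follows.


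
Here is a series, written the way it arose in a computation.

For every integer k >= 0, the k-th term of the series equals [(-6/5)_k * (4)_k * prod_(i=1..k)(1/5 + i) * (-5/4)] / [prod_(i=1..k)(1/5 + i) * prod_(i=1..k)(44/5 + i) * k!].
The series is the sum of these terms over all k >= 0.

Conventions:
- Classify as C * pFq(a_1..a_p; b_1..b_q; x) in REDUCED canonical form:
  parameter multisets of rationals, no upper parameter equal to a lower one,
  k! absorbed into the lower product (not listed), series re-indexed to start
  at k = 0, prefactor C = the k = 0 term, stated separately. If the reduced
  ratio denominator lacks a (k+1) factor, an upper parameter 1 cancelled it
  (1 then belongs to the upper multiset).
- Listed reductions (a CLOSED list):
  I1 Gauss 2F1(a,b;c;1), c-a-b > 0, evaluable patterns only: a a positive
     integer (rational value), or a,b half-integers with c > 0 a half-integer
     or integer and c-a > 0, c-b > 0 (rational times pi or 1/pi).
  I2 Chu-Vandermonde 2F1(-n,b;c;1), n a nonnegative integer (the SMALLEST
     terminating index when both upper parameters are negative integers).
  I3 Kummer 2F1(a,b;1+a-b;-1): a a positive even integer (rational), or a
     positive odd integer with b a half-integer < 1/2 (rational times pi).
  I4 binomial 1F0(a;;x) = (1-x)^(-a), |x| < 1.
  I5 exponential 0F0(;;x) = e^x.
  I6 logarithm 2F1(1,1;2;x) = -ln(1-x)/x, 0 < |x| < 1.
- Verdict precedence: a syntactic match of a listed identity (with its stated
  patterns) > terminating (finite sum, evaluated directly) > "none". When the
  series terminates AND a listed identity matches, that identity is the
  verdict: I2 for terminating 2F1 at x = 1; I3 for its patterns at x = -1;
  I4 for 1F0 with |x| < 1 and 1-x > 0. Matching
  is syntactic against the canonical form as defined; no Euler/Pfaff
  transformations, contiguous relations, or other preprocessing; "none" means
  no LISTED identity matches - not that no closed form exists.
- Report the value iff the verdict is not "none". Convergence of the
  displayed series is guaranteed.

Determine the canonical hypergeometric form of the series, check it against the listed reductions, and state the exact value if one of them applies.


Prefactor -5/4, argument 1: 2F1 with upper {-6/5, 4} over lower {49/5}. Verdict: Gauss (I1, integer-parameter pattern) matches (x = 1: the Gamma ratio telescopes since c-a-b = 7 > 0 and a = 4 in Z>0). Its exact value is -70499/105000.

Key observation: from the first term -5/4: the lower running product (prefactor -5/4) is a rising factorial.
Step ratio: r(k) = 1 * (k-6/5) (k+4) / [(k+49/5) (k+1)] - rational; roots negated = parameters, x = 1, C = -5/4.


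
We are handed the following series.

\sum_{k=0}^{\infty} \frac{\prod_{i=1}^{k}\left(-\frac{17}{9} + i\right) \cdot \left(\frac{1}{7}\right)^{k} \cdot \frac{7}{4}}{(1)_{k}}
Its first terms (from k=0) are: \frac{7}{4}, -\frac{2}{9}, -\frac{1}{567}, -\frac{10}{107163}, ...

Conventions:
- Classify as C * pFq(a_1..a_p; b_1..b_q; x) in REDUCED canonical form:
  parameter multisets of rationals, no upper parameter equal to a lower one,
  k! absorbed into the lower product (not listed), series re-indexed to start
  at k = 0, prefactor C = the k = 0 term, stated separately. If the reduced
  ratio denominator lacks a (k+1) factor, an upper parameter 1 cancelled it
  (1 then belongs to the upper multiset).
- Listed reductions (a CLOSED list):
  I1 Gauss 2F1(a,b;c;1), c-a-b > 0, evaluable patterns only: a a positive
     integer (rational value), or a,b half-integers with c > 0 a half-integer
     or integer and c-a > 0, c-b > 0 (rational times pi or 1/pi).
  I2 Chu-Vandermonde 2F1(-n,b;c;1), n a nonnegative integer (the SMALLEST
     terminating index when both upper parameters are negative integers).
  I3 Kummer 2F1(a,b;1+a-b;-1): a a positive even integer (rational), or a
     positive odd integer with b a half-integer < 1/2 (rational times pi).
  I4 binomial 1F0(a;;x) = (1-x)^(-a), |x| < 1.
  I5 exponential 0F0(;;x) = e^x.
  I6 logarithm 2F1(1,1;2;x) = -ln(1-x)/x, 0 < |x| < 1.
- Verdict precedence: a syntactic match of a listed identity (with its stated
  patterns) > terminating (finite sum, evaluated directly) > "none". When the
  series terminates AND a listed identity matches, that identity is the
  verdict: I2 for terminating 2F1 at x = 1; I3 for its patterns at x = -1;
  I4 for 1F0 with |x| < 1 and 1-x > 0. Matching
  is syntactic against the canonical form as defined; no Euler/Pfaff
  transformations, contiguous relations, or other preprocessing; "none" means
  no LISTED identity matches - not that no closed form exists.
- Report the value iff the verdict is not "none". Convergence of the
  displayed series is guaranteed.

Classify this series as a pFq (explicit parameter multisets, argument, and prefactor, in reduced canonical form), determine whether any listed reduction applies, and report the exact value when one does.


The series (x = \frac{1}{7}) is 1F0: upper {-\frac{8}{9}}, lower {-}, prefactor \frac{7}{4}. Verdict: the I4 binomial reduction applies (the 1F0 binomial series: exponent 8/9, x = \frac{1}{7}). Value: \frac{7}{4} \cdot \left(\frac{6}{7}\right)^{\frac{8}{9}}.

Key step: with t_0 = \frac{7}{4}, (1)_k (prefactor 7/4) is k! itself.
Consecutive-term ratio: r(k) = \frac{1}{7} * (k-\frac{8}{9}) / [(k+1)] - rational in k. x = \frac{1}{7}; t_0 = \frac{7}{4}; negate the roots.


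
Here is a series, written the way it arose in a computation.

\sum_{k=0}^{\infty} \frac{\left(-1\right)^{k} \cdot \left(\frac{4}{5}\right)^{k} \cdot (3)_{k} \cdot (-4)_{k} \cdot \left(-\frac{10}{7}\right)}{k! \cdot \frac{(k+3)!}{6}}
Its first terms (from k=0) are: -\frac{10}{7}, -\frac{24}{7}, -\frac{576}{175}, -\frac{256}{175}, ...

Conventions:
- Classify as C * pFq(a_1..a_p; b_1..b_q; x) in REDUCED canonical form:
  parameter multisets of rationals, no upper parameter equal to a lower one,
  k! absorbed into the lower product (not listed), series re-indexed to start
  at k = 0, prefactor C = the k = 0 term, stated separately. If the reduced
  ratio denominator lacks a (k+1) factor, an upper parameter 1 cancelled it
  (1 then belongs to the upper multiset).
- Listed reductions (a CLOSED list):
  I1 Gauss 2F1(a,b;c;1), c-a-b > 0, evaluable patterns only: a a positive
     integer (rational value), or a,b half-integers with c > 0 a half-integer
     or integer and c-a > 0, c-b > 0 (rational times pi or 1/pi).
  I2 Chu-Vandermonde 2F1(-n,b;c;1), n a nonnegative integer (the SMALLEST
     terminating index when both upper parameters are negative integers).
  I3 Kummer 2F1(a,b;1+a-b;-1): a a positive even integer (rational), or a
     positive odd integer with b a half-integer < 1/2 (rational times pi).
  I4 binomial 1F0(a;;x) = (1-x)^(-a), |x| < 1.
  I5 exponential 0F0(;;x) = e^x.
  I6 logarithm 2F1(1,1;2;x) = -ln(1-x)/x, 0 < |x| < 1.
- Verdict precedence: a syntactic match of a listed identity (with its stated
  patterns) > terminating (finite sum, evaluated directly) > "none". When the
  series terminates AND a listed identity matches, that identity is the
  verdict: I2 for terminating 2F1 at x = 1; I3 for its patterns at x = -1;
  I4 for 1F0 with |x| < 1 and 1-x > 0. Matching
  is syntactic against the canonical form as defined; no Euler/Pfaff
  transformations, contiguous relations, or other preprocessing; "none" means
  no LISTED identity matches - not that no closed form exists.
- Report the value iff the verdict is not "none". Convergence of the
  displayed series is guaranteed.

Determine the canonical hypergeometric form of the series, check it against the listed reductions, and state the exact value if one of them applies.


With C = -\frac{10}{7}: the canonical form is 2F1(-4, 3; 4; -\frac{4}{5}). Verdict: terminating - upper -4 stops the sum at k = 4; the 5 terms are added exactly. Its exact value is -\frac{60406}{6125}.

The tell: x = -\frac{4}{5} and the (-1)^k factor (C = -10/7) folds into the argument's sign.
Term ratio: r(k) = -\frac{4}{5} * (k-4) (k+3) / [(k+4) (k+1)] ; factor over Q: parameters, x = -\frac{4}{5}, and C = -\frac{10}{7}.


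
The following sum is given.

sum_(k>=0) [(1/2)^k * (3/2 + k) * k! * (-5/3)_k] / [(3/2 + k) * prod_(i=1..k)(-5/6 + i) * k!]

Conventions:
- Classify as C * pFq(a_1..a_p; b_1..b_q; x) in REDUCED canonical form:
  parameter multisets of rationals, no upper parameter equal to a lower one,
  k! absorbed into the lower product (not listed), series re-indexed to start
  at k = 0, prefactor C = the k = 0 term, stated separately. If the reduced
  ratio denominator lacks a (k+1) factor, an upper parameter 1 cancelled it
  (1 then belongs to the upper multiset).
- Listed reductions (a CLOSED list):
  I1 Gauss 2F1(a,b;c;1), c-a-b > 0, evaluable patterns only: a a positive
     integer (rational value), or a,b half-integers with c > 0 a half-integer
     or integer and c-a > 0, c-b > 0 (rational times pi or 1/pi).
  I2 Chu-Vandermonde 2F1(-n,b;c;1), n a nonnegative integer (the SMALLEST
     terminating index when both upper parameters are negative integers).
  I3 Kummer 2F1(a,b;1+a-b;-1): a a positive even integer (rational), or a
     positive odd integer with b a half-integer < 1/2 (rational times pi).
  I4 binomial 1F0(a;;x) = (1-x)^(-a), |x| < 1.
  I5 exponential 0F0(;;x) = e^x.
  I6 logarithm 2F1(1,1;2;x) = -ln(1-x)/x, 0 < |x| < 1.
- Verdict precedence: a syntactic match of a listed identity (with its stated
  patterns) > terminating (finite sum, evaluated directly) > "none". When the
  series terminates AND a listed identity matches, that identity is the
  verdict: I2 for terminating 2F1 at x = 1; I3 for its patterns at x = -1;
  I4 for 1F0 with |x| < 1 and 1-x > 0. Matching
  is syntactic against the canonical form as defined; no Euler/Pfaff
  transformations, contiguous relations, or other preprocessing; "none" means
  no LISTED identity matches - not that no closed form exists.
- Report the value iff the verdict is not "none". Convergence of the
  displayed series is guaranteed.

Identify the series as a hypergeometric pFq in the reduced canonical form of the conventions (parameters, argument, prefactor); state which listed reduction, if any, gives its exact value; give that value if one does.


First insight: t_0 = 1 here, and striking the common factor k + 3/2 reduces the term (C = 1).
Consecutive-term ratio: r(k) = (1/2) * (k-5/3) (k+1) / [(k+1/6) (k+1)] - rational in k. x = (1/2); t_0 = 1; negate the roots.

This is 1 * 2F1(-5/3, 1; 1/6; 1/2) in reduced canonical form. Verdict: none (x = 1/2): each listed identity misses the multisets {-5/3, 1} ; {1/6}.


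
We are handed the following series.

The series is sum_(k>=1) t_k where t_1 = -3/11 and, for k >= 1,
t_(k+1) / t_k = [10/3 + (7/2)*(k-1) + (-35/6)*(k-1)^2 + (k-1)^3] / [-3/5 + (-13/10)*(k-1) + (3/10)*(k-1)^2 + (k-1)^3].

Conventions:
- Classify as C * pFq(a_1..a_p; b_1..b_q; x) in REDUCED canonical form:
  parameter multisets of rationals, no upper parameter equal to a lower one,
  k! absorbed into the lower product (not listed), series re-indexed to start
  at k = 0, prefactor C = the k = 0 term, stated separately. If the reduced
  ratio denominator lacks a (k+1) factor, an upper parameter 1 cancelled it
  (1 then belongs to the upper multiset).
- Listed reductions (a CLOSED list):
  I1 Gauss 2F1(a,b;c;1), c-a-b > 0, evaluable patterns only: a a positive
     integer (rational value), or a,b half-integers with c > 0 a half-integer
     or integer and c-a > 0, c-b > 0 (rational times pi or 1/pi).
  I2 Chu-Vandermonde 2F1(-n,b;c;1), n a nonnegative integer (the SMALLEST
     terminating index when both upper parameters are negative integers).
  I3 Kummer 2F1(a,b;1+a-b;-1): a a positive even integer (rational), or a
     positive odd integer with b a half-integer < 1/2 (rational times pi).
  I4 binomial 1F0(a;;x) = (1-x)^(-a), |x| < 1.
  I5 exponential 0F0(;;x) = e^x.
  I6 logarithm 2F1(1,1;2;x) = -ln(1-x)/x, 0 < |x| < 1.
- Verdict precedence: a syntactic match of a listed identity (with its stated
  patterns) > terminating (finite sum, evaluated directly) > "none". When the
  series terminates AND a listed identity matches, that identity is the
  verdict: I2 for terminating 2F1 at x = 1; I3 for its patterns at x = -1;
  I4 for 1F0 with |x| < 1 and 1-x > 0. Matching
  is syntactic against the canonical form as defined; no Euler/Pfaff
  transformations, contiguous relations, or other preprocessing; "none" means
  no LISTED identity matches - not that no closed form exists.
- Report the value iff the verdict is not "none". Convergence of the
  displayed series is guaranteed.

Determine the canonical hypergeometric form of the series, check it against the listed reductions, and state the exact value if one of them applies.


Canonical form: C = -3/11 times 2F1 with upper {-5, -4/3}, lower {-6/5}, x = 1. Verdict (x = 1): the Chu-Vandermonde identity I2 applies (terminating 2F1 at x = 1 with n = 5, b = -4/3, c = -6/5). Value: -198152/168399.

The tell: x = 1 and the ratio is unreduced: k + 1/2 divides both sides (prefactor -3/11).
Adjacent-term ratio: r(k) = 1 * (k-5) (k-4/3) / [(k-6/5) (k+1)] - rational; roots negated = parameters, x = 1, C = -3/11.


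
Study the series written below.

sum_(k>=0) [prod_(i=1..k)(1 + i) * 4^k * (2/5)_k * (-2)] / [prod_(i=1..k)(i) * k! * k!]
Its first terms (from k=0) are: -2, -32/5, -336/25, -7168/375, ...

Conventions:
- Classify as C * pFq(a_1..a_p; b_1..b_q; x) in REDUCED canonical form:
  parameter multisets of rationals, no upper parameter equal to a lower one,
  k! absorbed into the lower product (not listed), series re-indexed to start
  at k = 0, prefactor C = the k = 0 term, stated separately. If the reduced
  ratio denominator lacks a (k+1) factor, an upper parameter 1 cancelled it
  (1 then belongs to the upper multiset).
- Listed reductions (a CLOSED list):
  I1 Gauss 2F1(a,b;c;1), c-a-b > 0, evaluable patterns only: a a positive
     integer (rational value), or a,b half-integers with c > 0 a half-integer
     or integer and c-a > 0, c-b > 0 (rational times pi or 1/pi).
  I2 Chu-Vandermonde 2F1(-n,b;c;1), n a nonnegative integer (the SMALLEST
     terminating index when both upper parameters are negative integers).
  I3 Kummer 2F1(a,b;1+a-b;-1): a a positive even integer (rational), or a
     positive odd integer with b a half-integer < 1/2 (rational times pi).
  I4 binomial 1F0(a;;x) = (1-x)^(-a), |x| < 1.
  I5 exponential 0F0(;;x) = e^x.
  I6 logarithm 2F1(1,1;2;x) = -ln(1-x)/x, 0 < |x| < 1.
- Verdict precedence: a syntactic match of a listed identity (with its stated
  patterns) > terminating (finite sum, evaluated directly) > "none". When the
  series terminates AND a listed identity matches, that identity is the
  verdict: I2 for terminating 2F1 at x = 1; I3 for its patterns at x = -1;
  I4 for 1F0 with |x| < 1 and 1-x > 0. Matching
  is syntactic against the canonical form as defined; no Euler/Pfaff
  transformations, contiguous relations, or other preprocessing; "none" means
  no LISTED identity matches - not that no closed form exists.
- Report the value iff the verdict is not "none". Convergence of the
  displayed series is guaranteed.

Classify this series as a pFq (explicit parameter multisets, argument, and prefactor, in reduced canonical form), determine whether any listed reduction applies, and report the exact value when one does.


With C = -2: the canonical form is 2F2(2/5, 2; 1, 1; 4). Verdict: none. A 2F2 with upper {2/5, 2} fits none of I1-I6 at x = 4; the sum runs forever.

Key observation: x = 4 and the running product (C = -2) telescopes to a rising factorial.
Ratio: r(k) = 4 * (k+2/5) (k+2) / [(k+1) (k+1) (k+1)] - rational in k. x = 4; t_0 = -2; negate the roots.


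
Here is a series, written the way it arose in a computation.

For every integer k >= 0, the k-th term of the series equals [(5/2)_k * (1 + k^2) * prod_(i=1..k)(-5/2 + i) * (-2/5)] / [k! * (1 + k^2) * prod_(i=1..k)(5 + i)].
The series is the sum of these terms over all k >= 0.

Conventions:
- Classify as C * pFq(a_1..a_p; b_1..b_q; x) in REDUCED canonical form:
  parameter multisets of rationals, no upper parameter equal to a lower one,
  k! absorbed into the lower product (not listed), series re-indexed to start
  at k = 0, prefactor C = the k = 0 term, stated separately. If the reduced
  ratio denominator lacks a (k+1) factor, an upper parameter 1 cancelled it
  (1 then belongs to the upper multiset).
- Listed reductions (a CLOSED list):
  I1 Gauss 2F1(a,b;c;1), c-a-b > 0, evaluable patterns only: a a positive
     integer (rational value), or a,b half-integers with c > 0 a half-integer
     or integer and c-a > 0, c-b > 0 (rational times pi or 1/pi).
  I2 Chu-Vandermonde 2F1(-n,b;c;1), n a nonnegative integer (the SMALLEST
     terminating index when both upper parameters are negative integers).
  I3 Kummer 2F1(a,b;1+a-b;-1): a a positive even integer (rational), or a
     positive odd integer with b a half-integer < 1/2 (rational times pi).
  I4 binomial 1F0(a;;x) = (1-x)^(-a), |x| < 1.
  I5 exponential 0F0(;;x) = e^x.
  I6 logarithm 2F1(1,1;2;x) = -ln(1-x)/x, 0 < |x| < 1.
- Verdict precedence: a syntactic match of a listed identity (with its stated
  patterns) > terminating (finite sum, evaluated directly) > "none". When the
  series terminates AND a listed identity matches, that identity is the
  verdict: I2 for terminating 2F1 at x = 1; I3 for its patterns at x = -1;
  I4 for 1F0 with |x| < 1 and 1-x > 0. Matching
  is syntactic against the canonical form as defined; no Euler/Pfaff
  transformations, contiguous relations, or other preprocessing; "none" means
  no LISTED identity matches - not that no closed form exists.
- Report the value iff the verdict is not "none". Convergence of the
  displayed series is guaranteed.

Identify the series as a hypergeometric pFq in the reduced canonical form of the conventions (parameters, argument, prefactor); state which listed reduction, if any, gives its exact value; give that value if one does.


The tell: t_0 = -2/5 here, and the running product (C = -2/5, x = 1) telescopes to a rising factorial.
Step ratio: r(k) = 1 * (k-3/2) (k+5/2) / [(k+6) (k+1)] - poly over poly, x = 1 from leading terms; C = -2/5 at k = 0.

x = 1 here; the reduced form reads 2F1, upper {-3/2, 5/2}, lower {6}, C = -2/5. Verdict: this is Gauss's theorem I1 (half-integer case) (x = 1; upper {-3/2, 5/2} half-integers, c = 6 in the evaluable pattern). Hence: (-131072/225225) / pi.


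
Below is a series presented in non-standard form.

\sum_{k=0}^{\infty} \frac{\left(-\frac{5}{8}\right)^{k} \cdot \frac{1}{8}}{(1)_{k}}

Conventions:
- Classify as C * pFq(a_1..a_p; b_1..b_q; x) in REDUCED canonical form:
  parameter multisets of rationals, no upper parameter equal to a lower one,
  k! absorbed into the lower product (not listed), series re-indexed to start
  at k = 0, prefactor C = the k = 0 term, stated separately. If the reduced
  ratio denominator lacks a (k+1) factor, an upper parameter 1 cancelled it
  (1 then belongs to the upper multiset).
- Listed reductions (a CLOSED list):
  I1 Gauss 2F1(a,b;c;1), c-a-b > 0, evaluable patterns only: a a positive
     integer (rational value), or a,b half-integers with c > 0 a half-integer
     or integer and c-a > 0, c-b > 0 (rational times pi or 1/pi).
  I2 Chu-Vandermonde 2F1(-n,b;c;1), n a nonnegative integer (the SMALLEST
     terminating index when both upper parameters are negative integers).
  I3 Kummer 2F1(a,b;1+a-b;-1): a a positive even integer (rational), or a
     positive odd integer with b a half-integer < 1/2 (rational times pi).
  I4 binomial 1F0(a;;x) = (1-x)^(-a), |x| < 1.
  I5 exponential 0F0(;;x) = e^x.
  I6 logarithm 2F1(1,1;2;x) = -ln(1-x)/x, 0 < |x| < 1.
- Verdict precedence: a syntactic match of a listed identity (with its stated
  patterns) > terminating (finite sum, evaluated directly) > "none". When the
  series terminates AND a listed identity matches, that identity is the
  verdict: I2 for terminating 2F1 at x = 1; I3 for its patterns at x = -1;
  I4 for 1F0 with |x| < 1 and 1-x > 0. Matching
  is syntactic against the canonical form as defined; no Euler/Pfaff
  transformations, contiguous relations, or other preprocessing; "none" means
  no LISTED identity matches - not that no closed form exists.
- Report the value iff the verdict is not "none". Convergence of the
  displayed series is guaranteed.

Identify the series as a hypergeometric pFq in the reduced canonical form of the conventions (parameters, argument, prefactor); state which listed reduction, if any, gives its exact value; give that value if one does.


x = -\frac{5}{8} here; the reduced form reads 0F0, upper {-}, lower {-}, C = \frac{1}{8}. Verdict (x = -\frac{5}{8}): the exponential series (I5) applies (the 0F0 exponential series at x = -\frac{5}{8}). Exact value: \frac{1}{8} \cdot e^{-\frac{5}{8}}.

Key step: t_0 = \frac{1}{8} here, and (1)_k (prefactor 1/8) is k! itself.
Term ratio: r(k) = -\frac{5}{8} * 1 / [(k+1)] - rational; roots negated = parameters, x = -\frac{5}{8}, C = \frac{1}{8}.


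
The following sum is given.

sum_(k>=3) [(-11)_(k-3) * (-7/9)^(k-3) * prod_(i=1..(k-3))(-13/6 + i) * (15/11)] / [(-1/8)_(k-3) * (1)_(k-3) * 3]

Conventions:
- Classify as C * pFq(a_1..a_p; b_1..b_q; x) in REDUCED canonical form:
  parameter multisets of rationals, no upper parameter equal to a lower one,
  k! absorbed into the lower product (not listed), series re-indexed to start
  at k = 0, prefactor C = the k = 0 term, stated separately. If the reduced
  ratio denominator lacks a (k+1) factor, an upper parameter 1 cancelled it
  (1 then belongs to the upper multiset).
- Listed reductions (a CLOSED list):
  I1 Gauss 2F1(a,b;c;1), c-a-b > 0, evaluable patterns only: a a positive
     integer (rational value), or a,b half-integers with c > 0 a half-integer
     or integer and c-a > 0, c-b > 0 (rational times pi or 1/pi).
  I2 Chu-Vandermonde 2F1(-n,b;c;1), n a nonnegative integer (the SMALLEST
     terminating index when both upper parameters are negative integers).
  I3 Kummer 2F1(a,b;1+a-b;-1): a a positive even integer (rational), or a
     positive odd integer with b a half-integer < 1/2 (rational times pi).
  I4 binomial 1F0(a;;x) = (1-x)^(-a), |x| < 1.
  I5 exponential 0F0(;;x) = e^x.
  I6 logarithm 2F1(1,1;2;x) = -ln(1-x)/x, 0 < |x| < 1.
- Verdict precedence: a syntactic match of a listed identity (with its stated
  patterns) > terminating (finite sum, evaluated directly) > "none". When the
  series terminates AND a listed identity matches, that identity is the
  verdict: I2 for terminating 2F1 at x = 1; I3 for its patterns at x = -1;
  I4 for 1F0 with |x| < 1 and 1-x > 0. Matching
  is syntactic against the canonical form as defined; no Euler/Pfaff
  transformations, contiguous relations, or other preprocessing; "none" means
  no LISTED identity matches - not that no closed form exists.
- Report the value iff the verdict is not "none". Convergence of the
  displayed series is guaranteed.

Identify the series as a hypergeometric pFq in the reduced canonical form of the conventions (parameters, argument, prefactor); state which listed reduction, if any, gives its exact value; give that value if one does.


Canonical form: C = 5/11 times 2F1 with upper {-11, -7/6}, lower {-1/8}, x = -7/9. Verdict: terminating at k = 11: the factor (-11)_k kills every later term; summing the 12 survivors is exact. Value: -1087726572459356552605509777455/12103062887556613779956325891.

Key observation: from the first term 5/11: the constant factors (C = 5/11) combine into one prefactor.
Ratio: r(k) = (-7/9) * (k-11) (k-7/6) / [(k-1/8) (k+1)] - poly over poly, x = (-7/9) from leading terms; C = 5/11 at k = 0.
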